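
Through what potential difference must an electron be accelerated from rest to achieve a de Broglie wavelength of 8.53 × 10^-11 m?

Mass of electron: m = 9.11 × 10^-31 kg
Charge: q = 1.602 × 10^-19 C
207 V

From λ = h/√(2mqV), we solve for V:

λ² = h²/(2mqV)
V = h²/(2mqλ²)
V = (6.626 × 10^-34 J·s)² / (2 × 9.11 × 10^-31 kg × 1.602 × 10^-19 C × (8.53 × 10^-11 m)²)
V = 207 V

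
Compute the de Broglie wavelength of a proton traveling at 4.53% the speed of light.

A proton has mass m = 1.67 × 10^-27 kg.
2.92 × 10^-14 m

Using the de Broglie relation λ = h/(mv):

v = 4.53% × c = 1.358 × 10^7 m/s

λ = h/(mv)
λ = (6.626 × 10^-34 J·s) / (1.67 × 10^-27 kg × 1.358 × 10^7 m/s)
λ = 2.92 × 10^-14 m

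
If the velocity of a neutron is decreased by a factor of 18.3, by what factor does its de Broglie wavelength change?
The wavelength increases by a factor of 18.3.

From λ = h/(mv), the wavelength is inversely proportional to velocity:

λ ∝ 1/v

If v → v/18.3, then λ → 18.3λ

When velocity is decreased by a factor of 18.3, the wavelength increases by a factor of 18.3.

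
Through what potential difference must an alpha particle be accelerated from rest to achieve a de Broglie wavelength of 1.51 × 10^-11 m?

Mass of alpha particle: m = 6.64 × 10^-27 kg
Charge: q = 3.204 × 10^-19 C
4.53 × 10^-1 V

From λ = h/√(2mqV), we solve for V:

λ² = h²/(2mqV)
V = h²/(2mqλ²)
V = (6.626 × 10^-34 J·s)² / (2 × 6.64 × 10^-27 kg × 3.204 × 10^-19 C × (1.51 × 10^-11 m)²)
V = 4.53 × 10^-1 V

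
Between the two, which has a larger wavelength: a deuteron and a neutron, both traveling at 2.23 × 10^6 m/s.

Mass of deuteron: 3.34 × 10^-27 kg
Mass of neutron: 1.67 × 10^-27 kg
The neutron has the longer wavelength.

Using λ = h/(mv), since both particles have the same velocity, the wavelength depends only on mass.

For deuteron: λ₁ = h/(m₁v) = 8.90 × 10^-14 m
For neutron: λ₂ = h/(m₂v) = 1.78 × 10^-13 m

Since λ ∝ 1/m at constant velocity, the lighter particle has the longer wavelength.

The neutron has the longer de Broglie wavelength.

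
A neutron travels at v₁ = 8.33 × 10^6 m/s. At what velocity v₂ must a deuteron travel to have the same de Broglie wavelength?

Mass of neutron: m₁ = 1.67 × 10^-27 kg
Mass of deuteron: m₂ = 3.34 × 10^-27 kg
v₂ = 4.16 × 10^6 m/s

For equal de Broglie wavelengths: λ₁ = λ₂

h/(m₁v₁) = h/(m₂v₂)
m₁v₁ = m₂v₂
v₂ = v₁ · (m₁/m₂)

v₂ = 8.33 × 10^6 m/s × (1.67 × 10^-27 kg / 3.34 × 10^-27 kg)
v₂ = 4.16 × 10^6 m/s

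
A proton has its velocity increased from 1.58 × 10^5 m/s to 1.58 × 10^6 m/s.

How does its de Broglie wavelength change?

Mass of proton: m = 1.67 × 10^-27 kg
The wavelength decreases by a factor of 10.

Using λ = h/(mv):

Initial wavelength: λ₁ = h/(mv₁) = 2.51 × 10^-12 m
Final wavelength: λ₂ = h/(mv₂) = 2.51 × 10^-13 m

Since λ ∝ 1/v, when velocity increases by a factor of 10, the wavelength decreases by a factor of 10.

λ₂/λ₁ = v₁/v₂ = 1/10

The wavelength decreases by a factor of 10.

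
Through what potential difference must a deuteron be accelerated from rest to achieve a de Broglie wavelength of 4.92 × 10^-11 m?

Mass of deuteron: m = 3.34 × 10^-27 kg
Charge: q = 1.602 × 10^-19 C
1.69 × 10^-1 V

From λ = h/√(2mqV), we solve for V:

λ² = h²/(2mqV)
V = h²/(2mqλ²)
V = (6.626 × 10^-34 J·s)² / (2 × 3.34 × 10^-27 kg × 1.602 × 10^-19 C × (4.92 × 10^-11 m)²)
V = 1.69 × 10^-1 V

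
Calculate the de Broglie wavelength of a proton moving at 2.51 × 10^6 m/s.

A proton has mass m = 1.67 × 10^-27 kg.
1.58 × 10^-13 m

Using the de Broglie relation λ = h/(mv):

λ = h/(mv)
λ = (6.626 × 10^-34 J·s) / (1.67 × 10^-27 kg × 2.51 × 10^6 m/s)
λ = 1.58 × 10^-13 m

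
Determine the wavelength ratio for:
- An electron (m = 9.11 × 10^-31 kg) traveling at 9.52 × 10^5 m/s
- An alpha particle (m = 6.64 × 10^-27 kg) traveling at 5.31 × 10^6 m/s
λ₁/λ₂ = 4.07 × 10^4

Using λ = h/(mv):

λ₁ = h/(m₁v₁) = 7.64 × 10^-10 m
λ₂ = h/(m₂v₂) = 1.88 × 10^-14 m

Ratio λ₁/λ₂ = (m₂v₂)/(m₁v₁)
         = (6.64 × 10^-27 kg × 5.31 × 10^6 m/s) / (9.11 × 10^-31 kg × 9.52 × 10^5 m/s)
         = 4.07 × 10^4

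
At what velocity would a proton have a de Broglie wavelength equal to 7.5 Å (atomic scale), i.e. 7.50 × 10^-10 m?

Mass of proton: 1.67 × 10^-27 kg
5.29 × 10^2 m/s

From λ = h/(mv), solve for v:

v = h/(mλ)
v = (6.626 × 10^-34 J·s) / (1.67 × 10^-27 kg × 7.50 × 10^-10 m)
v = 5.29 × 10^2 m/s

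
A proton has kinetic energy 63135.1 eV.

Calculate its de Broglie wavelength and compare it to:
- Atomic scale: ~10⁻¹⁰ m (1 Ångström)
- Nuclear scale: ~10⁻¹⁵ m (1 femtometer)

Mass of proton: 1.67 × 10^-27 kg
λ = 1.14 × 10^-13 m, which is between nuclear and atomic scales.

Using λ = h/√(2mKE):

KE = 63135.1 eV = 1.012 × 10^-14 J

λ = h/√(2mKE)
λ = (6.626 × 10^-34 J·s) / √(2 × 1.67 × 10^-27 kg × 1.012 × 10^-14 J)
λ = 1.14 × 10^-13 m

Comparison:
- Atomic scale (10⁻¹⁰ m): λ is 0.0011× this size
- Nuclear scale (10⁻¹⁵ m): λ is 1.1e+02× this size

The wavelength is between nuclear and atomic scales.

This wavelength is appropriate for probing atomic structure but too large for nuclear physics experiments.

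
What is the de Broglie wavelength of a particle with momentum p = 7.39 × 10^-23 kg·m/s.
8.97 × 10^-12 m

Using the de Broglie relation λ = h/p:

λ = h/p
λ = (6.626 × 10^-34 J·s) / (7.39 × 10^-23 kg·m/s)
λ = 8.97 × 10^-12 m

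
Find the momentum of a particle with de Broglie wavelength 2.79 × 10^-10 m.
2.37 × 10^-24 kg·m/s

From the de Broglie relation λ = h/p, we solve for p:

p = h/λ
p = (6.626 × 10^-34 J·s) / (2.79 × 10^-10 m)
p = 2.37 × 10^-24 kg·m/s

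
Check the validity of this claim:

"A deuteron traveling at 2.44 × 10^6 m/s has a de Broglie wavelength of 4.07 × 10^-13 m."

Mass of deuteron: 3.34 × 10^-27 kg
False

The claim is incorrect.

Using λ = h/(mv):
λ = (6.626 × 10^-34 J·s) / (3.34 × 10^-27 kg × 2.44 × 10^6 m/s)
λ = 8.13 × 10^-14 m

The actual wavelength differs from the claimed 4.07 × 10^-13 m.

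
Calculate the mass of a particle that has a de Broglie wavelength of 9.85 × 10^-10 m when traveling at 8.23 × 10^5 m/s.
8.17 × 10^-31 kg

From the de Broglie relation λ = h/(mv), we solve for m:

m = h/(λv)
m = (6.626 × 10^-34 J·s) / (9.85 × 10^-10 m × 8.23 × 10^5 m/s)
m = 8.17 × 10^-31 kg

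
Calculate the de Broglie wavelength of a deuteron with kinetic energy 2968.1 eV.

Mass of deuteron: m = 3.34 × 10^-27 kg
3.72 × 10^-13 m

Using λ = h/√(2mKE):

First convert KE to Joules: KE = 2968.1 eV = 4.755 × 10^-16 J

λ = h/√(2mKE)
λ = (6.626 × 10^-34 J·s) / √(2 × 3.34 × 10^-27 kg × 4.755 × 10^-16 J)
λ = 3.72 × 10^-13 m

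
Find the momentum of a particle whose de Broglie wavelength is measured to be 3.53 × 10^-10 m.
1.88 × 10^-24 kg·m/s

From the de Broglie relation λ = h/p, we solve for p:

p = h/λ
p = (6.626 × 10^-34 J·s) / (3.53 × 10^-10 m)
p = 1.88 × 10^-24 kg·m/s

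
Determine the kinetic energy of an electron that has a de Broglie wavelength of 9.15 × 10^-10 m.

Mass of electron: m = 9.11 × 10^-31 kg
2.88 × 10^-19 J (or 1.80 eV)

From λ = h/√(2mKE), we solve for KE:

λ² = h²/(2mKE)
KE = h²/(2mλ²)
KE = (6.626 × 10^-34 J·s)² / (2 × 9.11 × 10^-31 kg × (9.15 × 10^-10 m)²)
KE = 2.88 × 10^-19 J
KE = 1.80 eV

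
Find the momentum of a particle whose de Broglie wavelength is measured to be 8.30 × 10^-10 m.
7.98 × 10^-25 kg·m/s

From the de Broglie relation λ = h/p, we solve for p:

p = h/λ
p = (6.626 × 10^-34 J·s) / (8.30 × 10^-10 m)
p = 7.98 × 10^-25 kg·m/s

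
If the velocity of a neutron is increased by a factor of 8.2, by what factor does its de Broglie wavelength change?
The wavelength decreases by a factor of 8.2.

From λ = h/(mv), the wavelength is inversely proportional to velocity:

λ ∝ 1/v

If v → 8.2v, then λ → λ/8.2

When velocity is increased by a factor of 8.2, the wavelength decreases by a factor of 8.2.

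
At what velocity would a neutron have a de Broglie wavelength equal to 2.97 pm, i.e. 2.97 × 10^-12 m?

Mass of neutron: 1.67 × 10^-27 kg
1.34 × 10^5 m/s

From λ = h/(mv), solve for v:

v = h/(mλ)
v = (6.626 × 10^-34 J·s) / (1.67 × 10^-27 kg × 2.97 × 10^-12 m)
v = 1.34 × 10^5 m/s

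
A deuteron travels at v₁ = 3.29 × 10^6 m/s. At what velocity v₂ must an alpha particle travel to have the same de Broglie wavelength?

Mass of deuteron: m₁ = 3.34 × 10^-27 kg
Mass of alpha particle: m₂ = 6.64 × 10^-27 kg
v₂ = 1.65 × 10^6 m/s

For equal de Broglie wavelengths: λ₁ = λ₂

h/(m₁v₁) = h/(m₂v₂)
m₁v₁ = m₂v₂
v₂ = v₁ · (m₁/m₂)

v₂ = 3.29 × 10^6 m/s × (3.34 × 10^-27 kg / 6.64 × 10^-27 kg)
v₂ = 1.65 × 10^6 m/s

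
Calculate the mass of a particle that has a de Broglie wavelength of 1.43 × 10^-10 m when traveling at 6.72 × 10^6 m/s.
6.90 × 10^-31 kg

From the de Broglie relation λ = h/(mv), we solve for m:

m = h/(λv)
m = (6.626 × 10^-34 J·s) / (1.43 × 10^-10 m × 6.72 × 10^6 m/s)
m = 6.90 × 10^-31 kg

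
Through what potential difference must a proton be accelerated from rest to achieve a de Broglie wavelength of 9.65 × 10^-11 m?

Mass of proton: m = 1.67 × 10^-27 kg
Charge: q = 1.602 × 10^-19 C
8.81 × 10^-2 V

From λ = h/√(2mqV), we solve for V:

λ² = h²/(2mqV)
V = h²/(2mqλ²)
V = (6.626 × 10^-34 J·s)² / (2 × 1.67 × 10^-27 kg × 1.602 × 10^-19 C × (9.65 × 10^-11 m)²)
V = 8.81 × 10^-2 V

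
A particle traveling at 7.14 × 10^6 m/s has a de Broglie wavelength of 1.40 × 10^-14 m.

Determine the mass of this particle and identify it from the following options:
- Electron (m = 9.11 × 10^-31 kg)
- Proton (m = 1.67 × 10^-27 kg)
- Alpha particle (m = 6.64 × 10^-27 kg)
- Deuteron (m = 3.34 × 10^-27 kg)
The particle is an alpha particle.

From λ = h/(mv), solve for mass:

m = h/(λv)
m = (6.626 × 10^-34 J·s) / (1.40 × 10^-14 m × 7.14 × 10^6 m/s)
m = 6.63 × 10^-27 kg

Comparing with the listed masses, this is closest to an alpha particle.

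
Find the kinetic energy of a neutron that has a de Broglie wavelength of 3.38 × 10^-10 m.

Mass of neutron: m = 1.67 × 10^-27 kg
1.15 × 10^-21 J (or 7.18 × 10^-3 eV)

From λ = h/√(2mKE), we solve for KE:

λ² = h²/(2mKE)
KE = h²/(2mλ²)
KE = (6.626 × 10^-34 J·s)² / (2 × 1.67 × 10^-27 kg × (3.38 × 10^-10 m)²)
KE = 1.15 × 10^-21 J
KE = 7.18 × 10^-3 eV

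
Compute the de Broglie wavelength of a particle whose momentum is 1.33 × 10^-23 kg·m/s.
4.98 × 10^-11 m

Using the de Broglie relation λ = h/p:

λ = h/p
λ = (6.626 × 10^-34 J·s) / (1.33 × 10^-23 kg·m/s)
λ = 4.98 × 10^-11 m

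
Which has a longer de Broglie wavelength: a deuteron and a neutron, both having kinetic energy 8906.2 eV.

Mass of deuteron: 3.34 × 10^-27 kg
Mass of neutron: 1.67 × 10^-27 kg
The neutron has the longer wavelength.

Using λ = h/√(2mKE):

For deuteron: λ₁ = h/√(2m₁KE) = 2.15 × 10^-13 m
For neutron: λ₂ = h/√(2m₂KE) = 3.04 × 10^-13 m

Since λ ∝ 1/√m at constant kinetic energy, the lighter particle has the longer wavelength.

The neutron has the longer de Broglie wavelength.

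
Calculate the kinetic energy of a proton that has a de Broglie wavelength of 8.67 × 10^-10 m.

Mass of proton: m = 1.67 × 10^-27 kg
1.75 × 10^-22 J (or 1.09 × 10^-3 eV)

From λ = h/√(2mKE), we solve for KE:

λ² = h²/(2mKE)
KE = h²/(2mλ²)
KE = (6.626 × 10^-34 J·s)² / (2 × 1.67 × 10^-27 kg × (8.67 × 10^-10 m)²)
KE = 1.75 × 10^-22 J
KE = 1.09 × 10^-3 eV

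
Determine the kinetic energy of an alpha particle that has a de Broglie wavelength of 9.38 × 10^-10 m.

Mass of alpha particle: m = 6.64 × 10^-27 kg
3.76 × 10^-23 J (or 2.35 × 10^-4 eV)

From λ = h/√(2mKE), we solve for KE:

λ² = h²/(2mKE)
KE = h²/(2mλ²)
KE = (6.626 × 10^-34 J·s)² / (2 × 6.64 × 10^-27 kg × (9.38 × 10^-10 m)²)
KE = 3.76 × 10^-23 J
KE = 2.35 × 10^-4 eV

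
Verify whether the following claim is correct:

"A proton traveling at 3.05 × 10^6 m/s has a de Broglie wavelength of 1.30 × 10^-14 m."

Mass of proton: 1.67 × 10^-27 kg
False

The claim is incorrect.

Using λ = h/(mv):
λ = (6.626 × 10^-34 J·s) / (1.67 × 10^-27 kg × 3.05 × 10^6 m/s)
λ = 1.30 × 10^-13 m

The actual wavelength differs from the claimed 1.30 × 10^-14 m.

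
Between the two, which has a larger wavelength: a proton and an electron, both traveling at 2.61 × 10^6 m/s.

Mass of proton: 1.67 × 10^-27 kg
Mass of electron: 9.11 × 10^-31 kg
The electron has the longer wavelength.

Using λ = h/(mv), since both particles have the same velocity, the wavelength depends only on mass.

For proton: λ₁ = h/(m₁v) = 1.52 × 10^-13 m
For electron: λ₂ = h/(m₂v) = 2.79 × 10^-10 m

Since λ ∝ 1/m at constant velocity, the lighter particle has the longer wavelength.

The electron has the longer de Broglie wavelength.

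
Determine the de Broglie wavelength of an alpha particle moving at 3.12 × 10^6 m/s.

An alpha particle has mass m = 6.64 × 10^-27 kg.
3.20 × 10^-14 m

Using the de Broglie relation λ = h/(mv):

λ = h/(mv)
λ = (6.626 × 10^-34 J·s) / (6.64 × 10^-27 kg × 3.12 × 10^6 m/s)
λ = 3.20 × 10^-14 m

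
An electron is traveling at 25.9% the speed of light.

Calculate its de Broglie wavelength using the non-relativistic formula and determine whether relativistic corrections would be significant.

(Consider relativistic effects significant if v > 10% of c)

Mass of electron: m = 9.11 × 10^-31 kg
Yes, relativistic corrections are needed.

Using the non-relativistic de Broglie formula λ = h/(mv):

v = 25.9% × c = 7.765 × 10^7 m/s

λ = h/(mv)
λ = (6.626 × 10^-34 J·s) / (9.11 × 10^-31 kg × 7.765 × 10^7 m/s)
λ = 9.37 × 10^-12 m

Since v = 25.9% of c > 10% of c, relativistic corrections ARE significant and the actual wavelength would differ from this non-relativistic estimate.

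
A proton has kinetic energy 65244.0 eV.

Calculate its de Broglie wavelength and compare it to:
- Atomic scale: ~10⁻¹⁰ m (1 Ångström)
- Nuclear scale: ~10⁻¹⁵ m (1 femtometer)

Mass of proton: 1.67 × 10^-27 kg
λ = 1.12 × 10^-13 m, which is between nuclear and atomic scales.

Using λ = h/√(2mKE):

KE = 65244.0 eV = 1.045 × 10^-14 J

λ = h/√(2mKE)
λ = (6.626 × 10^-34 J·s) / √(2 × 1.67 × 10^-27 kg × 1.045 × 10^-14 J)
λ = 1.12 × 10^-13 m

Comparison:
- Atomic scale (10⁻¹⁰ m): λ is 0.0011× this size
- Nuclear scale (10⁻¹⁵ m): λ is 1.1e+02× this size

The wavelength is between nuclear and atomic scales.

This wavelength is appropriate for probing atomic structure but too large for nuclear physics experiments.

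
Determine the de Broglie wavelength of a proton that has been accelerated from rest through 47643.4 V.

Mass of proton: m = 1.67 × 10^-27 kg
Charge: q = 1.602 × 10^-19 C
1.31 × 10^-13 m

When a particle is accelerated through voltage V, it gains kinetic energy KE = qV.

The de Broglie wavelength is then λ = h/√(2mqV):

λ = h/√(2mqV)
λ = (6.626 × 10^-34 J·s) / √(2 × 1.67 × 10^-27 kg × 1.602 × 10^-19 C × 47643.4 V)
λ = 1.31 × 10^-13 m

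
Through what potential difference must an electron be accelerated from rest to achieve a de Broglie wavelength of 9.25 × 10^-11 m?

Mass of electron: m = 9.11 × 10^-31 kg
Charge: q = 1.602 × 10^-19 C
176 V

From λ = h/√(2mqV), we solve for V:

λ² = h²/(2mqV)
V = h²/(2mqλ²)
V = (6.626 × 10^-34 J·s)² / (2 × 9.11 × 10^-31 kg × 1.602 × 10^-19 C × (9.25 × 10^-11 m)²)
V = 176 V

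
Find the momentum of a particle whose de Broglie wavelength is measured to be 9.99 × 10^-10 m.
6.63 × 10^-25 kg·m/s

From the de Broglie relation λ = h/p, we solve for p:

p = h/λ
p = (6.626 × 10^-34 J·s) / (9.99 × 10^-10 m)
p = 6.63 × 10^-25 kg·m/s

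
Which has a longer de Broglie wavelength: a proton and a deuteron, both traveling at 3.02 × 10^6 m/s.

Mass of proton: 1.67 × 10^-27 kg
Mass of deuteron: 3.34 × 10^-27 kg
The proton has the longer wavelength.

Using λ = h/(mv), since both particles have the same velocity, the wavelength depends only on mass.

For proton: λ₁ = h/(m₁v) = 1.31 × 10^-13 m
For deuteron: λ₂ = h/(m₂v) = 6.57 × 10^-14 m

Since λ ∝ 1/m at constant velocity, the lighter particle has the longer wavelength.

The proton has the longer de Broglie wavelength.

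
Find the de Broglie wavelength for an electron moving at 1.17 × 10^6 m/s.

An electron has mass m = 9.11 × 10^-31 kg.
6.22 × 10^-10 m

Using the de Broglie relation λ = h/(mv):

λ = h/(mv)
λ = (6.626 × 10^-34 J·s) / (9.11 × 10^-31 kg × 1.17 × 10^6 m/s)
λ = 6.22 × 10^-10 m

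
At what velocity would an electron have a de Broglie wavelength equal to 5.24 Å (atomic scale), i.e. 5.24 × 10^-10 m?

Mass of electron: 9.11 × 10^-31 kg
1.39 × 10^6 m/s

From λ = h/(mv), solve for v:

v = h/(mλ)
v = (6.626 × 10^-34 J·s) / (9.11 × 10^-31 kg × 5.24 × 10^-10 m)
v = 1.39 × 10^6 m/s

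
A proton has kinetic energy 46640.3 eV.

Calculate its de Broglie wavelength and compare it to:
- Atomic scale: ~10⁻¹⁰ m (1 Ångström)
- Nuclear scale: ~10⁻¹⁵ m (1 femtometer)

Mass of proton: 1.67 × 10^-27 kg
λ = 1.33 × 10^-13 m, which is between nuclear and atomic scales.

Using λ = h/√(2mKE):

KE = 46640.3 eV = 7.473 × 10^-15 J

λ = h/√(2mKE)
λ = (6.626 × 10^-34 J·s) / √(2 × 1.67 × 10^-27 kg × 7.473 × 10^-15 J)
λ = 1.33 × 10^-13 m

Comparison:
- Atomic scale (10⁻¹⁰ m): λ is 0.0013× this size
- Nuclear scale (10⁻¹⁵ m): λ is 1.3e+02× this size

The wavelength is between nuclear and atomic scales.

This wavelength is appropriate for probing atomic structure but too large for nuclear physics experiments.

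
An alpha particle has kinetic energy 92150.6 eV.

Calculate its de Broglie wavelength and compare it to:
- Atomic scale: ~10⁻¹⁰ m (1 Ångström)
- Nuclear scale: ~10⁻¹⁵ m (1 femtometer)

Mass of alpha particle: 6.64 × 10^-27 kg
λ = 4.73 × 10^-14 m, which is between nuclear and atomic scales.

Using λ = h/√(2mKE):

KE = 92150.6 eV = 1.476 × 10^-14 J

λ = h/√(2mKE)
λ = (6.626 × 10^-34 J·s) / √(2 × 6.64 × 10^-27 kg × 1.476 × 10^-14 J)
λ = 4.73 × 10^-14 m

Comparison:
- Atomic scale (10⁻¹⁰ m): λ is 0.00047× this size
- Nuclear scale (10⁻¹⁵ m): λ is 47× this size

The wavelength is between nuclear and atomic scales.

This wavelength is appropriate for probing atomic structure but too large for nuclear physics experiments.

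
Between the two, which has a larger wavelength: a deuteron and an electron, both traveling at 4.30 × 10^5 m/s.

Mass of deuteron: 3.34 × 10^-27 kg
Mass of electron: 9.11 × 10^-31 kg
The electron has the longer wavelength.

Using λ = h/(mv), since both particles have the same velocity, the wavelength depends only on mass.

For deuteron: λ₁ = h/(m₁v) = 4.61 × 10^-13 m
For electron: λ₂ = h/(m₂v) = 1.69 × 10^-9 m

Since λ ∝ 1/m at constant velocity, the lighter particle has the longer wavelength.

The electron has the longer de Broglie wavelength.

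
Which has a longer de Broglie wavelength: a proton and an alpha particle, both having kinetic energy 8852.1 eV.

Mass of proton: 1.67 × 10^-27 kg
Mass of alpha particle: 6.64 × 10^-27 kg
The proton has the longer wavelength.

Using λ = h/√(2mKE):

For proton: λ₁ = h/√(2m₁KE) = 3.04 × 10^-13 m
For alpha particle: λ₂ = h/√(2m₂KE) = 1.53 × 10^-13 m

Since λ ∝ 1/√m at constant kinetic energy, the lighter particle has the longer wavelength.

The proton has the longer de Broglie wavelength.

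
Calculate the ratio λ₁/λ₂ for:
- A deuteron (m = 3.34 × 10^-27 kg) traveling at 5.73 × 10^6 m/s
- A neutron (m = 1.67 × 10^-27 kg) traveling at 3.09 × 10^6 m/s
λ₁/λ₂ = 0.270

Using λ = h/(mv):

λ₁ = h/(m₁v₁) = 3.46 × 10^-14 m
λ₂ = h/(m₂v₂) = 1.28 × 10^-13 m

Ratio λ₁/λ₂ = (m₂v₂)/(m₁v₁)
         = (1.67 × 10^-27 kg × 3.09 × 10^6 m/s) / (3.34 × 10^-27 kg × 5.73 × 10^6 m/s)
         = 0.270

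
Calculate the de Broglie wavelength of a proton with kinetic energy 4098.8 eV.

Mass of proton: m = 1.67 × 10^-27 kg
4.47 × 10^-13 m

Using λ = h/√(2mKE):

First convert KE to Joules: KE = 4098.8 eV = 6.567 × 10^-16 J

λ = h/√(2mKE)
λ = (6.626 × 10^-34 J·s) / √(2 × 1.67 × 10^-27 kg × 6.567 × 10^-16 J)
λ = 4.47 × 10^-13 m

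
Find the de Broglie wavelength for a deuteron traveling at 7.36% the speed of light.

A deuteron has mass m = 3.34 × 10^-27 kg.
8.99 × 10^-15 m

Using the de Broglie relation λ = h/(mv):

v = 7.36% × c = 2.206 × 10^7 m/s

λ = h/(mv)
λ = (6.626 × 10^-34 J·s) / (3.34 × 10^-27 kg × 2.206 × 10^7 m/s)
λ = 8.99 × 10^-15 m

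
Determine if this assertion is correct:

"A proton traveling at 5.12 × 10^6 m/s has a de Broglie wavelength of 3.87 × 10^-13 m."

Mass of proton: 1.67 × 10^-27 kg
False

The claim is incorrect.

Using λ = h/(mv):
λ = (6.626 × 10^-34 J·s) / (1.67 × 10^-27 kg × 5.12 × 10^6 m/s)
λ = 7.75 × 10^-14 m

The actual wavelength differs from the claimed 3.87 × 10^-13 m.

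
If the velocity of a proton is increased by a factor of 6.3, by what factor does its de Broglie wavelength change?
The wavelength decreases by a factor of 6.3.

From λ = h/(mv), the wavelength is inversely proportional to velocity:

λ ∝ 1/v

If v → 6.3v, then λ → λ/6.3

When velocity is increased by a factor of 6.3, the wavelength decreases by a factor of 6.3.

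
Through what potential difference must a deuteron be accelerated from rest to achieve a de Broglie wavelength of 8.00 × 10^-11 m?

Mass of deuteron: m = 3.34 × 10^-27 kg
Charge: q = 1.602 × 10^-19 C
6.41 × 10^-2 V

From λ = h/√(2mqV), we solve for V:

λ² = h²/(2mqV)
V = h²/(2mqλ²)
V = (6.626 × 10^-34 J·s)² / (2 × 3.34 × 10^-27 kg × 1.602 × 10^-19 C × (8.00 × 10^-11 m)²)
V = 6.41 × 10^-2 V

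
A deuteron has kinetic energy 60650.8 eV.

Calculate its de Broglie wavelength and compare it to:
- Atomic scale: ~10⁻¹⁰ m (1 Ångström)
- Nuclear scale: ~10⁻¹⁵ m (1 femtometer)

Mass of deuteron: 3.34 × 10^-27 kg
λ = 8.22 × 10^-14 m, which is between nuclear and atomic scales.

Using λ = h/√(2mKE):

KE = 60650.8 eV = 9.717 × 10^-15 J

λ = h/√(2mKE)
λ = (6.626 × 10^-34 J·s) / √(2 × 3.34 × 10^-27 kg × 9.717 × 10^-15 J)
λ = 8.22 × 10^-14 m

Comparison:
- Atomic scale (10⁻¹⁰ m): λ is 0.00082× this size
- Nuclear scale (10⁻¹⁵ m): λ is 82× this size

The wavelength is between nuclear and atomic scales.

This wavelength is appropriate for probing atomic structure but too large for nuclear physics experiments.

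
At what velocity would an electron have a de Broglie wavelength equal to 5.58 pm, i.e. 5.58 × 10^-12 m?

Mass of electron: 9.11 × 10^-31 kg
1.30 × 10^8 m/s

From λ = h/(mv), solve for v:

v = h/(mλ)
v = (6.626 × 10^-34 J·s) / (9.11 × 10^-31 kg × 5.58 × 10^-12 m)
v = 1.30 × 10^8 m/s

Note: This velocity is 43.5% of the speed of light, so relativistic corrections would be needed for a more accurate calculation.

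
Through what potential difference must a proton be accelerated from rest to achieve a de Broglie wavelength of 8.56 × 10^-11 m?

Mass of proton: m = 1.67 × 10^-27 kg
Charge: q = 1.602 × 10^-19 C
1.12 × 10^-1 V

From λ = h/√(2mqV), we solve for V:

λ² = h²/(2mqV)
V = h²/(2mqλ²)
V = (6.626 × 10^-34 J·s)² / (2 × 1.67 × 10^-27 kg × 1.602 × 10^-19 C × (8.56 × 10^-11 m)²)
V = 1.12 × 10^-1 V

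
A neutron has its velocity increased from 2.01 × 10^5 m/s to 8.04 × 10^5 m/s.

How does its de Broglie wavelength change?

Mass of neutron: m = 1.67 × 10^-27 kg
The wavelength decreases by a factor of 4.

Using λ = h/(mv):

Initial wavelength: λ₁ = h/(mv₁) = 1.97 × 10^-12 m
Final wavelength: λ₂ = h/(mv₂) = 4.93 × 10^-13 m

Since λ ∝ 1/v, when velocity increases by a factor of 4, the wavelength decreases by a factor of 4.

λ₂/λ₁ = v₁/v₂ = 1/4

The wavelength decreases by a factor of 4.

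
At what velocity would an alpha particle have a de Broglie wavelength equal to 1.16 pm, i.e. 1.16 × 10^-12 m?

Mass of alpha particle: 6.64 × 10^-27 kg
8.60 × 10^4 m/s

From λ = h/(mv), solve for v:

v = h/(mλ)
v = (6.626 × 10^-34 J·s) / (6.64 × 10^-27 kg × 1.16 × 10^-12 m)
v = 8.60 × 10^4 m/s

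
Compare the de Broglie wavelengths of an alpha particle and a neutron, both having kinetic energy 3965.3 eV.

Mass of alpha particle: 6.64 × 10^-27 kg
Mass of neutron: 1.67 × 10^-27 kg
The neutron has the longer wavelength.

Using λ = h/√(2mKE):

For alpha particle: λ₁ = h/√(2m₁KE) = 2.28 × 10^-13 m
For neutron: λ₂ = h/√(2m₂KE) = 4.55 × 10^-13 m

Since λ ∝ 1/√m at constant kinetic energy, the lighter particle has the longer wavelength.

The neutron has the longer de Broglie wavelength.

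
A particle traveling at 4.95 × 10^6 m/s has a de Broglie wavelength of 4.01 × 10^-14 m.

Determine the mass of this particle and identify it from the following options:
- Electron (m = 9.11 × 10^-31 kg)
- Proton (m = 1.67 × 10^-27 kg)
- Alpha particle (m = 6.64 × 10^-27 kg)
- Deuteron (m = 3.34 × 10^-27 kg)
The particle is a deuteron.

From λ = h/(mv), solve for mass:

m = h/(λv)
m = (6.626 × 10^-34 J·s) / (4.01 × 10^-14 m × 4.95 × 10^6 m/s)
m = 3.34 × 10^-27 kg

Comparing with the listed masses, this is closest to a deuteron.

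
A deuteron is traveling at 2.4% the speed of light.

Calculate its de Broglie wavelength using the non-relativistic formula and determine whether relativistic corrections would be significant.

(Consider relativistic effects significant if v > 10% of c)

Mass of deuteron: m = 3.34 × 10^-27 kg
No, relativistic corrections are not needed.

Using the non-relativistic de Broglie formula λ = h/(mv):

v = 2.4% × c = 7.195 × 10^6 m/s

λ = h/(mv)
λ = (6.626 × 10^-34 J·s) / (3.34 × 10^-27 kg × 7.195 × 10^6 m/s)
λ = 2.76 × 10^-14 m

Since v = 2.4% of c < 10% of c, relativistic corrections are NOT significant and this non-relativistic result is a good approximation.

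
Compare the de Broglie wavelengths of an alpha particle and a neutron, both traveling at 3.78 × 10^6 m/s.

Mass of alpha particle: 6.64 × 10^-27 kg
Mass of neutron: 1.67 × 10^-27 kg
The neutron has the longer wavelength.

Using λ = h/(mv), since both particles have the same velocity, the wavelength depends only on mass.

For alpha particle: λ₁ = h/(m₁v) = 2.64 × 10^-14 m
For neutron: λ₂ = h/(m₂v) = 1.05 × 10^-13 m

Since λ ∝ 1/m at constant velocity, the lighter particle has the longer wavelength.

The neutron has the longer de Broglie wavelength.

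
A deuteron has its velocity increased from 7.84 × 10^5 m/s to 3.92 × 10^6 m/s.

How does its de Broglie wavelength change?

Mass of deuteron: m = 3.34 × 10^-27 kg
The wavelength decreases by a factor of 5.

Using λ = h/(mv):

Initial wavelength: λ₁ = h/(mv₁) = 2.53 × 10^-13 m
Final wavelength: λ₂ = h/(mv₂) = 5.06 × 10^-14 m

Since λ ∝ 1/v, when velocity increases by a factor of 5, the wavelength decreases by a factor of 5.

λ₂/λ₁ = v₁/v₂ = 1/5

The wavelength decreases by a factor of 5.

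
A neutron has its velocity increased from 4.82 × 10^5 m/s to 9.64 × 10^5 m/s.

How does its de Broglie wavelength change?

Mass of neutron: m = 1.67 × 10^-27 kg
The wavelength decreases by a factor of 2.

Using λ = h/(mv):

Initial wavelength: λ₁ = h/(mv₁) = 8.23 × 10^-13 m
Final wavelength: λ₂ = h/(mv₂) = 4.12 × 10^-13 m

Since λ ∝ 1/v, when velocity increases by a factor of 2, the wavelength decreases by a factor of 2.

λ₂/λ₁ = v₁/v₂ = 1/2

The wavelength decreases by a factor of 2.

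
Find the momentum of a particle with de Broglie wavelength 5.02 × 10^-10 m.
1.32 × 10^-24 kg·m/s

From the de Broglie relation λ = h/p, we solve for p:

p = h/λ
p = (6.626 × 10^-34 J·s) / (5.02 × 10^-10 m)
p = 1.32 × 10^-24 kg·m/s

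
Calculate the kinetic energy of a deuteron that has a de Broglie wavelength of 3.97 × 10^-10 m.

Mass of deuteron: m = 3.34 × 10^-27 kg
4.17 × 10^-22 J (or 2.60 × 10^-3 eV)

From λ = h/√(2mKE), we solve for KE:

λ² = h²/(2mKE)
KE = h²/(2mλ²)
KE = (6.626 × 10^-34 J·s)² / (2 × 3.34 × 10^-27 kg × (3.97 × 10^-10 m)²)
KE = 4.17 × 10^-22 J
KE = 2.60 × 10^-3 eV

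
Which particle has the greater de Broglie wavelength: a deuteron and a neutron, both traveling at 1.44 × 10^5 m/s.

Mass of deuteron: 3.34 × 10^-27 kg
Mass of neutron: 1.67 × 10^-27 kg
The neutron has the longer wavelength.

Using λ = h/(mv), since both particles have the same velocity, the wavelength depends only on mass.

For deuteron: λ₁ = h/(m₁v) = 1.38 × 10^-12 m
For neutron: λ₂ = h/(m₂v) = 2.76 × 10^-12 m

Since λ ∝ 1/m at constant velocity, the lighter particle has the longer wavelength.

The neutron has the longer de Broglie wavelength.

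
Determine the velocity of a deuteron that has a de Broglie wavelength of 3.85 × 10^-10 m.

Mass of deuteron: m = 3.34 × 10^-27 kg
5.15 × 10^2 m/s

From the de Broglie relation λ = h/(mv), we solve for v:

v = h/(mλ)
v = (6.626 × 10^-34 J·s) / (3.34 × 10^-27 kg × 3.85 × 10^-10 m)
v = 5.15 × 10^2 m/s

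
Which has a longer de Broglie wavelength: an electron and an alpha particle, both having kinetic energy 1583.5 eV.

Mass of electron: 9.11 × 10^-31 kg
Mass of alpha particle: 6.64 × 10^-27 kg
The electron has the longer wavelength.

Using λ = h/√(2mKE):

For electron: λ₁ = h/√(2m₁KE) = 3.08 × 10^-11 m
For alpha particle: λ₂ = h/√(2m₂KE) = 3.61 × 10^-13 m

Since λ ∝ 1/√m at constant kinetic energy, the lighter particle has the longer wavelength.

The electron has the longer de Broglie wavelength.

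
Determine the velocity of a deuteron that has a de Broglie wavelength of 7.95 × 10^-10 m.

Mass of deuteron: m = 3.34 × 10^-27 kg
2.50 × 10^2 m/s

From the de Broglie relation λ = h/(mv), we solve for v:

v = h/(mλ)
v = (6.626 × 10^-34 J·s) / (3.34 × 10^-27 kg × 7.95 × 10^-10 m)
v = 2.50 × 10^2 m/s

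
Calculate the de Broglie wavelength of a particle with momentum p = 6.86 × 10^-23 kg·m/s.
9.66 × 10^-12 m

Using the de Broglie relation λ = h/p:

λ = h/p
λ = (6.626 × 10^-34 J·s) / (6.86 × 10^-23 kg·m/s)
λ = 9.66 × 10^-12 m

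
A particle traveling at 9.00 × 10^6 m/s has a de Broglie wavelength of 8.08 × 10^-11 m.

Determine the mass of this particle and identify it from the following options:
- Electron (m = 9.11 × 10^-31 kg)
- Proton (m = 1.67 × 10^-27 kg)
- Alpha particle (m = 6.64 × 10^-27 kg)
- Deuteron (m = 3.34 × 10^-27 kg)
The particle is an electron.

From λ = h/(mv), solve for mass:

m = h/(λv)
m = (6.626 × 10^-34 J·s) / (8.08 × 10^-11 m × 9.00 × 10^6 m/s)
m = 9.11 × 10^-31 kg

Comparing with the listed masses, this is closest to an electron.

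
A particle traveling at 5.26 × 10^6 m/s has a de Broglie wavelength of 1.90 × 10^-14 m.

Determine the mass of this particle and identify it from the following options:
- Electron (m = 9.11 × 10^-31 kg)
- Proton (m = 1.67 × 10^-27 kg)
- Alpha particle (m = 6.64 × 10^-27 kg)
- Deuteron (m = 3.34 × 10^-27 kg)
The particle is an alpha particle.

From λ = h/(mv), solve for mass:

m = h/(λv)
m = (6.626 × 10^-34 J·s) / (1.90 × 10^-14 m × 5.26 × 10^6 m/s)
m = 6.63 × 10^-27 kg

Comparing with the listed masses, this is closest to an alpha particle.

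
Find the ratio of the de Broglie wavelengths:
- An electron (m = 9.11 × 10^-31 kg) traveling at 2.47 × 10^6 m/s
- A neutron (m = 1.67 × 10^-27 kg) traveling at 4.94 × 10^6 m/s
λ₁/λ₂ = 3.67 × 10^3

Using λ = h/(mv):

λ₁ = h/(m₁v₁) = 2.94 × 10^-10 m
λ₂ = h/(m₂v₂) = 8.03 × 10^-14 m

Ratio λ₁/λ₂ = (m₂v₂)/(m₁v₁)
         = (1.67 × 10^-27 kg × 4.94 × 10^6 m/s) / (9.11 × 10^-31 kg × 2.47 × 10^6 m/s)
         = 3.67 × 10^3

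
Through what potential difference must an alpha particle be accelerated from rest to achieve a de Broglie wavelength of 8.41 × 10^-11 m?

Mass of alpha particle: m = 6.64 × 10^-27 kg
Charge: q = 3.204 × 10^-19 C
1.46 × 10^-2 V

From λ = h/√(2mqV), we solve for V:

λ² = h²/(2mqV)
V = h²/(2mqλ²)
V = (6.626 × 10^-34 J·s)² / (2 × 6.64 × 10^-27 kg × 3.204 × 10^-19 C × (8.41 × 10^-11 m)²)
V = 1.46 × 10^-2 V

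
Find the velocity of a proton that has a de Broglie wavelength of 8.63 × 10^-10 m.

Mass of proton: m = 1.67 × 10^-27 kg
4.60 × 10^2 m/s

From the de Broglie relation λ = h/(mv), we solve for v:

v = h/(mλ)
v = (6.626 × 10^-34 J·s) / (1.67 × 10^-27 kg × 8.63 × 10^-10 m)
v = 4.60 × 10^2 m/s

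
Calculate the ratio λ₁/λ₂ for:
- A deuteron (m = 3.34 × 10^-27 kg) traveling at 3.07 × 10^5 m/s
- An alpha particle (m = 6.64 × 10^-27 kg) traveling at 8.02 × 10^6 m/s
λ₁/λ₂ = 51.9

Using λ = h/(mv):

λ₁ = h/(m₁v₁) = 6.46 × 10^-13 m
λ₂ = h/(m₂v₂) = 1.24 × 10^-14 m

Ratio λ₁/λ₂ = (m₂v₂)/(m₁v₁)
         = (6.64 × 10^-27 kg × 8.02 × 10^6 m/s) / (3.34 × 10^-27 kg × 3.07 × 10^5 m/s)
         = 51.9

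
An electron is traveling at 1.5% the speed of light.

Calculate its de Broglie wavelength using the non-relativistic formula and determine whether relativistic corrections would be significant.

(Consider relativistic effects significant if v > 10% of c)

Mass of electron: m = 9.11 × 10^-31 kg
No, relativistic corrections are not needed.

Using the non-relativistic de Broglie formula λ = h/(mv):

v = 1.5% × c = 4.497 × 10^6 m/s

λ = h/(mv)
λ = (6.626 × 10^-34 J·s) / (9.11 × 10^-31 kg × 4.497 × 10^6 m/s)
λ = 1.62 × 10^-10 m

Since v = 1.5% of c < 10% of c, relativistic corrections are NOT significant and this non-relativistic result is a good approximation.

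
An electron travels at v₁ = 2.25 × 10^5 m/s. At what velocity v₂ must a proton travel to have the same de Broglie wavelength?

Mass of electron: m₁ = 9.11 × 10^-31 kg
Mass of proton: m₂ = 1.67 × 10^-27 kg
v₂ = 1.23 × 10^2 m/s

For equal de Broglie wavelengths: λ₁ = λ₂

h/(m₁v₁) = h/(m₂v₂)
m₁v₁ = m₂v₂
v₂ = v₁ · (m₁/m₂)

v₂ = 2.25 × 10^5 m/s × (9.11 × 10^-31 kg / 1.67 × 10^-27 kg)
v₂ = 1.23 × 10^2 m/s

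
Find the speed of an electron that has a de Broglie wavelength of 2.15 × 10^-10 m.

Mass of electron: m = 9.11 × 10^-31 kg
3.38 × 10^6 m/s

From the de Broglie relation λ = h/(mv), we solve for v:

v = h/(mλ)
v = (6.626 × 10^-34 J·s) / (9.11 × 10^-31 kg × 2.15 × 10^-10 m)
v = 3.38 × 10^6 m/s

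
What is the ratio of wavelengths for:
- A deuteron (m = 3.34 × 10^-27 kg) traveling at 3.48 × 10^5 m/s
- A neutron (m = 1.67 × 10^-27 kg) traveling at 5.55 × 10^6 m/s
λ₁/λ₂ = 7.97

Using λ = h/(mv):

λ₁ = h/(m₁v₁) = 5.70 × 10^-13 m
λ₂ = h/(m₂v₂) = 7.15 × 10^-14 m

Ratio λ₁/λ₂ = (m₂v₂)/(m₁v₁)
         = (1.67 × 10^-27 kg × 5.55 × 10^6 m/s) / (3.34 × 10^-27 kg × 3.48 × 10^5 m/s)
         = 7.97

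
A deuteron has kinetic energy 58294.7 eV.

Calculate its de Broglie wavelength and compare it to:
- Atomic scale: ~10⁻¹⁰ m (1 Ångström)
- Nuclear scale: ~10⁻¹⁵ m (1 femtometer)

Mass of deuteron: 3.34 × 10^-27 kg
λ = 8.39 × 10^-14 m, which is between nuclear and atomic scales.

Using λ = h/√(2mKE):

KE = 58294.7 eV = 9.340 × 10^-15 J

λ = h/√(2mKE)
λ = (6.626 × 10^-34 J·s) / √(2 × 3.34 × 10^-27 kg × 9.340 × 10^-15 J)
λ = 8.39 × 10^-14 m

Comparison:
- Atomic scale (10⁻¹⁰ m): λ is 0.00084× this size
- Nuclear scale (10⁻¹⁵ m): λ is 84× this size

The wavelength is between nuclear and atomic scales.

This wavelength is appropriate for probing atomic structure but too large for nuclear physics experiments.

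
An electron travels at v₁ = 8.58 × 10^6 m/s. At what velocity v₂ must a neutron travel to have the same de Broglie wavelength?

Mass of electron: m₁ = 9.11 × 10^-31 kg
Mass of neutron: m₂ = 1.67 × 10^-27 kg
v₂ = 4.68 × 10^3 m/s

For equal de Broglie wavelengths: λ₁ = λ₂

h/(m₁v₁) = h/(m₂v₂)
m₁v₁ = m₂v₂
v₂ = v₁ · (m₁/m₂)

v₂ = 8.58 × 10^6 m/s × (9.11 × 10^-31 kg / 1.67 × 10^-27 kg)
v₂ = 4.68 × 10^3 m/s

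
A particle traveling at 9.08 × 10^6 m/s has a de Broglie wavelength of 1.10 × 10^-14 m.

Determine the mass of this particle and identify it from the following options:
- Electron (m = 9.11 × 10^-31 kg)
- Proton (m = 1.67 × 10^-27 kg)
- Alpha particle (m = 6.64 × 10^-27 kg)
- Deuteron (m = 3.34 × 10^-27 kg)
The particle is an alpha particle.

From λ = h/(mv), solve for mass:

m = h/(λv)
m = (6.626 × 10^-34 J·s) / (1.10 × 10^-14 m × 9.08 × 10^6 m/s)
m = 6.63 × 10^-27 kg

Comparing with the listed masses, this is closest to an alpha particle.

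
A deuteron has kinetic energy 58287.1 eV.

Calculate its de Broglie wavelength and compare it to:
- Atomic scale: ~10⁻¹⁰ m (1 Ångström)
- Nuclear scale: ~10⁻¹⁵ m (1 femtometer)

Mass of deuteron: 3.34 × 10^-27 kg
λ = 8.39 × 10^-14 m, which is between nuclear and atomic scales.

Using λ = h/√(2mKE):

KE = 58287.1 eV = 9.339 × 10^-15 J

λ = h/√(2mKE)
λ = (6.626 × 10^-34 J·s) / √(2 × 3.34 × 10^-27 kg × 9.339 × 10^-15 J)
λ = 8.39 × 10^-14 m

Comparison:
- Atomic scale (10⁻¹⁰ m): λ is 0.00084× this size
- Nuclear scale (10⁻¹⁵ m): λ is 84× this size

The wavelength is between nuclear and atomic scales.

This wavelength is appropriate for probing atomic structure but too large for nuclear physics experiments.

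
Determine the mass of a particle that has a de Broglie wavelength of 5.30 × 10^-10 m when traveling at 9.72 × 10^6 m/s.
1.29 × 10^-31 kg

From the de Broglie relation λ = h/(mv), we solve for m:

m = h/(λv)
m = (6.626 × 10^-34 J·s) / (5.30 × 10^-10 m × 9.72 × 10^6 m/s)
m = 1.29 × 10^-31 kg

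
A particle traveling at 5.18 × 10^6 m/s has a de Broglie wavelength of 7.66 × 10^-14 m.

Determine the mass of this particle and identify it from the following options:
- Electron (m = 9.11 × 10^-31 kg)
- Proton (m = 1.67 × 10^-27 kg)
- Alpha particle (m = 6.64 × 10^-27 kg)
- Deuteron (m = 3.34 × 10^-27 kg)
The particle is a proton.

From λ = h/(mv), solve for mass:

m = h/(λv)
m = (6.626 × 10^-34 J·s) / (7.66 × 10^-14 m × 5.18 × 10^6 m/s)
m = 1.67 × 10^-27 kg

Comparing with the listed masses, this is closest to a proton.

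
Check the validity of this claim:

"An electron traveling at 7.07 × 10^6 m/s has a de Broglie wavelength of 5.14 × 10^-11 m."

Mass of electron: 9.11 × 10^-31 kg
False

The claim is incorrect.

Using λ = h/(mv):
λ = (6.626 × 10^-34 J·s) / (9.11 × 10^-31 kg × 7.07 × 10^6 m/s)
λ = 1.03 × 10^-10 m

The actual wavelength differs from the claimed 5.14 × 10^-11 m.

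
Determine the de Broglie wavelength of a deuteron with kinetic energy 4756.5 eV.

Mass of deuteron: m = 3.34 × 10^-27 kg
2.94 × 10^-13 m

Using λ = h/√(2mKE):

First convert KE to Joules: KE = 4756.5 eV = 7.621 × 10^-16 J

λ = h/√(2mKE)
λ = (6.626 × 10^-34 J·s) / √(2 × 3.34 × 10^-27 kg × 7.621 × 10^-16 J)
λ = 2.94 × 10^-13 m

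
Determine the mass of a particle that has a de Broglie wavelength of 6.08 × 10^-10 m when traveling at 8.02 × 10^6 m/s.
1.36 × 10^-31 kg

From the de Broglie relation λ = h/(mv), we solve for m:

m = h/(λv)
m = (6.626 × 10^-34 J·s) / (6.08 × 10^-10 m × 8.02 × 10^6 m/s)
m = 1.36 × 10^-31 kg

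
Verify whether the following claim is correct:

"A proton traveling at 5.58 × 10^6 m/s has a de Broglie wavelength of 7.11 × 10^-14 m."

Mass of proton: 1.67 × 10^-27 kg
True

The claim is correct.

Using λ = h/(mv):
λ = (6.626 × 10^-34 J·s) / (1.67 × 10^-27 kg × 5.58 × 10^6 m/s)
λ = 7.11 × 10^-14 m

This matches the claimed value.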